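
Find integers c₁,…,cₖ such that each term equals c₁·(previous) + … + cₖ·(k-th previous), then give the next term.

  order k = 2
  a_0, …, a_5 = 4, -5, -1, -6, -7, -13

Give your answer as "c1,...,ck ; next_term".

  a_2 = 1·-5 + 1·4 = -1
  a_3 = 1·-1 + 1·-5 = -6
  a_4 = 1·-6 + 1·-1 = -7
  a_5 = 1·-7 + 1·-6 = -13
  a_6 = 1·-13 + 1·-7 = -20

1,1 ; -20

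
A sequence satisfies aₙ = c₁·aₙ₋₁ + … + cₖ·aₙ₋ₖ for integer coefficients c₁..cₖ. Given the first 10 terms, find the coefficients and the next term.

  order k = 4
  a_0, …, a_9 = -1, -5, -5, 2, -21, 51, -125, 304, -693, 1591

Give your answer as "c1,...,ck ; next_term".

  a_4 = -2·2 + 2·-5 + 2·-5 + -3·-1 = -21
  a_5 = -2·-21 + 2·2 + 2·-5 + -3·-5 = 51
  a_6 = -2·51 + 2·-21 + 2·2 + -3·-5 = -125
  a_7 = -2·-125 + 2·51 + 2·-21 + -3·2 = 304
  a_8 = -2·304 + 2·-125 + 2·51 + -3·-21 = -693
  a_9 = -2·-693 + 2·304 + 2·-125 + -3·51 = 1591
  a_10 = -2·1591 + 2·-693 + 2·304 + -3·-125 = -3585

-2,2,2,-3 ; -3585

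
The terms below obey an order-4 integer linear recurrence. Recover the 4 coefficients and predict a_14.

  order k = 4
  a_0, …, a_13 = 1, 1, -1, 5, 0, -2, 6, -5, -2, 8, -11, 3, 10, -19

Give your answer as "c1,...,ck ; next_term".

0,0,1,-1 ; 14

  a_4 = 0·5 + 0·-1 + 1·1 + -1·1 = 0
  a_5 = 0·0 + 0·5 + 1·-1 + -1·1 = -2
  a_6 = 0·-2 + 0·0 + 1·5 + -1·-1 = 6
  a_7 = 0·6 + 0·-2 + 1·0 + -1·5 = -5
  a_8 = 0·-5 + 0·6 + 1·-2 + -1·0 = -2
  a_9 = 0·-2 + 0·-5 + 1·6 + -1·-2 = 8
  a_10 = 0·8 + 0·-2 + 1·-5 + -1·6 = -11
  a_11 = 0·-11 + 0·8 + 1·-2 + -1·-5 = 3
  a_12 = 0·3 + 0·-11 + 1·8 + -1·-2 = 10
  a_13 = 0·10 + 0·3 + 1·-11 + -1·8 = -19
  a_14 = 0·-19 + 0·10 + 1·3 + -1·-11 = 14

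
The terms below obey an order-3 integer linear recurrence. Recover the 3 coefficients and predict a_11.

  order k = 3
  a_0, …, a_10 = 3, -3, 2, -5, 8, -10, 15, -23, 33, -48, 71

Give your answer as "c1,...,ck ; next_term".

  a_3 = -1·2 + 0·-3 + -1·3 = -5
  a_4 = -1·-5 + 0·2 + -1·-3 = 8
  a_5 = -1·8 + 0·-5 + -1·2 = -10
  a_6 = -1·-10 + 0·8 + -1·-5 = 15
  a_7 = -1·15 + 0·-10 + -1·8 = -23
  a_8 = -1·-23 + 0·15 + -1·-10 = 33
  a_9 = -1·33 + 0·-23 + -1·15 = -48
  a_10 = -1·-48 + 0·33 + -1·-23 = 71
  a_11 = -1·71 + 0·-48 + -1·33 = -104

-1,0,-1 ; -104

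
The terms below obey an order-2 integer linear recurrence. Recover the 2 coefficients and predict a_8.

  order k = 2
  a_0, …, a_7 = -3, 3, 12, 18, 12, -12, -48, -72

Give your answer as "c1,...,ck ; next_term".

2,-2 ; -48

  a_2 = 2·3 + -2·-3 = 12
  a_3 = 2·12 + -2·3 = 18
  a_4 = 2·18 + -2·12 = 12
  a_5 = 2·12 + -2·18 = -12
  a_6 = 2·-12 + -2·12 = -48
  a_7 = 2·-48 + -2·-12 = -72
  a_8 = 2·-72 + -2·-48 = -48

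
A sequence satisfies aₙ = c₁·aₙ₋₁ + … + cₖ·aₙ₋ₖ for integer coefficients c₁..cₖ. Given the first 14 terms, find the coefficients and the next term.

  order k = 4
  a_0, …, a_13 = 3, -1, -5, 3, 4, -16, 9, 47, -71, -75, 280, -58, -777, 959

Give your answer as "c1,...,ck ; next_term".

0,-3,2,-3 ; 1375

  a_4 = 0·3 + -3·-5 + 2·-1 + -3·3 = 4
  a_5 = 0·4 + -3·3 + 2·-5 + -3·-1 = -16
  a_6 = 0·-16 + -3·4 + 2·3 + -3·-5 = 9
  a_7 = 0·9 + -3·-16 + 2·4 + -3·3 = 47
  a_8 = 0·47 + -3·9 + 2·-16 + -3·4 = -71
  a_9 = 0·-71 + -3·47 + 2·9 + -3·-16 = -75
  a_10 = 0·-75 + -3·-71 + 2·47 + -3·9 = 280
  a_11 = 0·280 + -3·-75 + 2·-71 + -3·47 = -58
  a_12 = 0·-58 + -3·280 + 2·-75 + -3·-71 = -777
  a_13 = 0·-777 + -3·-58 + 2·280 + -3·-75 = 959
  a_14 = 0·959 + -3·-777 + 2·-58 + -3·280 = 1375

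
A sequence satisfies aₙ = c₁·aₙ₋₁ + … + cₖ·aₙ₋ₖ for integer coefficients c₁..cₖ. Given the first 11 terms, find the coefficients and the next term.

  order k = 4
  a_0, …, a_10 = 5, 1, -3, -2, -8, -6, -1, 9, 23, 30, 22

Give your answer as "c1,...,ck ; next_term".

  a_4 = 1·-2 + 0·-3 + -1·1 + -1·5 = -8
  a_5 = 1·-8 + 0·-2 + -1·-3 + -1·1 = -6
  a_6 = 1·-6 + 0·-8 + -1·-2 + -1·-3 = -1
  a_7 = 1·-1 + 0·-6 + -1·-8 + -1·-2 = 9
  a_8 = 1·9 + 0·-1 + -1·-6 + -1·-8 = 23
  a_9 = 1·23 + 0·9 + -1·-1 + -1·-6 = 30
  a_10 = 1·30 + 0·23 + -1·9 + -1·-1 = 22
  a_11 = 1·22 + 0·30 + -1·23 + -1·9 = -10

1,0,-1,-1 ; -10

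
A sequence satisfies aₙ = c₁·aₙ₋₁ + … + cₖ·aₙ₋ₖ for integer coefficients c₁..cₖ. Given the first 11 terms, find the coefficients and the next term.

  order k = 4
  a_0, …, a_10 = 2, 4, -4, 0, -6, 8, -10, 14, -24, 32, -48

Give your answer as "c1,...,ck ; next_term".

  a_4 = 0·0 + 1·-4 + -1·4 + 1·2 = -6
  a_5 = 0·-6 + 1·0 + -1·-4 + 1·4 = 8
  a_6 = 0·8 + 1·-6 + -1·0 + 1·-4 = -10
  a_7 = 0·-10 + 1·8 + -1·-6 + 1·0 = 14
  a_8 = 0·14 + 1·-10 + -1·8 + 1·-6 = -24
  a_9 = 0·-24 + 1·14 + -1·-10 + 1·8 = 32
  a_10 = 0·32 + 1·-24 + -1·14 + 1·-10 = -48
  a_11 = 0·-48 + 1·32 + -1·-24 + 1·14 = 70

0,1,-1,1 ; 70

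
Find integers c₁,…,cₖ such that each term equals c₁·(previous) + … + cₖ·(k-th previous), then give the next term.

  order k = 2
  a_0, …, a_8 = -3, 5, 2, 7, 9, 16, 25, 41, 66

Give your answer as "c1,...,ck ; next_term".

1,1 ; 107

  a_2 = 1·5 + 1·-3 = 2
  a_3 = 1·2 + 1·5 = 7
  a_4 = 1·7 + 1·2 = 9
  a_5 = 1·9 + 1·7 = 16
  a_6 = 1·16 + 1·9 = 25
  a_7 = 1·25 + 1·16 = 41
  a_8 = 1·41 + 1·25 = 66
  a_9 = 1·66 + 1·41 = 107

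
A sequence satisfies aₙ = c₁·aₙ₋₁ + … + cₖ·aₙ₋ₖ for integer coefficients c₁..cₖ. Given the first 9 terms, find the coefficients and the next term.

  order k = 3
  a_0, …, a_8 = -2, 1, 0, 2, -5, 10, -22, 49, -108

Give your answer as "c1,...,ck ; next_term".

  a_3 = -2·0 + 0·1 + -1·-2 = 2
  a_4 = -2·2 + 0·0 + -1·1 = -5
  a_5 = -2·-5 + 0·2 + -1·0 = 10
  a_6 = -2·10 + 0·-5 + -1·2 = -22
  a_7 = -2·-22 + 0·10 + -1·-5 = 49
  a_8 = -2·49 + 0·-22 + -1·10 = -108
  a_9 = -2·-108 + 0·49 + -1·-22 = 238

-2,0,-1 ; 238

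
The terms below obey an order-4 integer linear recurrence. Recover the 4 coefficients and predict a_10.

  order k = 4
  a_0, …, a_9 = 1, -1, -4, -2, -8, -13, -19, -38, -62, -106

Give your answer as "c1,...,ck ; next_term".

1,1,1,-1 ; -187

  a_4 = 1·-2 + 1·-4 + 1·-1 + -1·1 = -8
  a_5 = 1·-8 + 1·-2 + 1·-4 + -1·-1 = -13
  a_6 = 1·-13 + 1·-8 + 1·-2 + -1·-4 = -19
  a_7 = 1·-19 + 1·-13 + 1·-8 + -1·-2 = -38
  a_8 = 1·-38 + 1·-19 + 1·-13 + -1·-8 = -62
  a_9 = 1·-62 + 1·-38 + 1·-19 + -1·-13 = -106
  a_10 = 1·-106 + 1·-62 + 1·-38 + -1·-19 = -187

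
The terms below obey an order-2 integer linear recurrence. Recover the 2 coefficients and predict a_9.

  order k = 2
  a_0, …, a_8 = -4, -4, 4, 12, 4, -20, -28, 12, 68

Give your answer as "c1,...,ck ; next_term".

1,-2 ; 44

  a_2 = 1·-4 + -2·-4 = 4
  a_3 = 1·4 + -2·-4 = 12
  a_4 = 1·12 + -2·4 = 4
  a_5 = 1·4 + -2·12 = -20
  a_6 = 1·-20 + -2·4 = -28
  a_7 = 1·-28 + -2·-20 = 12
  a_8 = 1·12 + -2·-28 = 68
  a_9 = 1·68 + -2·12 = 44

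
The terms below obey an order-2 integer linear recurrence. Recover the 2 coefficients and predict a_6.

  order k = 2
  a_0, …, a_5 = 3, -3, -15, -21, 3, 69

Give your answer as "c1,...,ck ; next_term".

2,-3 ; 129

  a_2 = 2·-3 + -3·3 = -15
  a_3 = 2·-15 + -3·-3 = -21
  a_4 = 2·-21 + -3·-15 = 3
  a_5 = 2·3 + -3·-21 = 69
  a_6 = 2·69 + -3·3 = 129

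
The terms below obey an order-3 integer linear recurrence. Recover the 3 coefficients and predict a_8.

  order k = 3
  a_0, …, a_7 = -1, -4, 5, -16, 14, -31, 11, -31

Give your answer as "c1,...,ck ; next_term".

  a_3 = -1·5 + 2·-4 + 3·-1 = -16
  a_4 = -1·-16 + 2·5 + 3·-4 = 14
  a_5 = -1·14 + 2·-16 + 3·5 = -31
  a_6 = -1·-31 + 2·14 + 3·-16 = 11
  a_7 = -1·11 + 2·-31 + 3·14 = -31
  a_8 = -1·-31 + 2·11 + 3·-31 = -40

-1,2,3 ; -40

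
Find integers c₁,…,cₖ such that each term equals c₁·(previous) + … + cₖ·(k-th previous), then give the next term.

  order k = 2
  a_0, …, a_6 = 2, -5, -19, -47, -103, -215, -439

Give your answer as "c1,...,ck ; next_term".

  a_2 = 3·-5 + -2·2 = -19
  a_3 = 3·-19 + -2·-5 = -47
  a_4 = 3·-47 + -2·-19 = -103
  a_5 = 3·-103 + -2·-47 = -215
  a_6 = 3·-215 + -2·-103 = -439
  a_7 = 3·-439 + -2·-215 = -887

3,-2 ; -887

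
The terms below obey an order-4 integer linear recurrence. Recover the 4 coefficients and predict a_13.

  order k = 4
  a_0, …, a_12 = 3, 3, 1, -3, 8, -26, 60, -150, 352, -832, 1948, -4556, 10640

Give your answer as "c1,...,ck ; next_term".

-2,2,2,-2 ; -24832

  a_4 = -2·-3 + 2·1 + 2·3 + -2·3 = 8
  a_5 = -2·8 + 2·-3 + 2·1 + -2·3 = -26
  a_6 = -2·-26 + 2·8 + 2·-3 + -2·1 = 60
  a_7 = -2·60 + 2·-26 + 2·8 + -2·-3 = -150
  a_8 = -2·-150 + 2·60 + 2·-26 + -2·8 = 352
  a_9 = -2·352 + 2·-150 + 2·60 + -2·-26 = -832
  a_10 = -2·-832 + 2·352 + 2·-150 + -2·60 = 1948
  a_11 = -2·1948 + 2·-832 + 2·352 + -2·-150 = -4556
  a_12 = -2·-4556 + 2·1948 + 2·-832 + -2·352 = 10640
  a_13 = -2·10640 + 2·-4556 + 2·1948 + -2·-832 = -24832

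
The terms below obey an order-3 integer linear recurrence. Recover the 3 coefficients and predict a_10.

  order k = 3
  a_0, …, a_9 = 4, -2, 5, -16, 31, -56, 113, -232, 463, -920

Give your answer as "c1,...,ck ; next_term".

  a_3 = -2·5 + -1·-2 + -2·4 = -16
  a_4 = -2·-16 + -1·5 + -2·-2 = 31
  a_5 = -2·31 + -1·-16 + -2·5 = -56
  a_6 = -2·-56 + -1·31 + -2·-16 = 113
  a_7 = -2·113 + -1·-56 + -2·31 = -232
  a_8 = -2·-232 + -1·113 + -2·-56 = 463
  a_9 = -2·463 + -1·-232 + -2·113 = -920
  a_10 = -2·-920 + -1·463 + -2·-232 = 1841

-2,-1,-2 ; 1841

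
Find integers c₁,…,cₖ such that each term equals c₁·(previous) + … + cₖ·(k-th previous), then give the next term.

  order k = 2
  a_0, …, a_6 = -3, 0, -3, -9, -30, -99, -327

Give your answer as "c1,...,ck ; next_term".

3,1 ; -1080

  a_2 = 3·0 + 1·-3 = -3
  a_3 = 3·-3 + 1·0 = -9
  a_4 = 3·-9 + 1·-3 = -30
  a_5 = 3·-30 + 1·-9 = -99
  a_6 = 3·-99 + 1·-30 = -327
  a_7 = 3·-327 + 1·-99 = -1080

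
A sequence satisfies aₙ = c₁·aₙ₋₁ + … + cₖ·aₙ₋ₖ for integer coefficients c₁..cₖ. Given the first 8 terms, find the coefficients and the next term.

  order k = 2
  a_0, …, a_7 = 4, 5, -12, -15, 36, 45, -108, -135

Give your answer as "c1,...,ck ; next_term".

  a_2 = 0·5 + -3·4 = -12
  a_3 = 0·-12 + -3·5 = -15
  a_4 = 0·-15 + -3·-12 = 36
  a_5 = 0·36 + -3·-15 = 45
  a_6 = 0·45 + -3·36 = -108
  a_7 = 0·-108 + -3·45 = -135
  a_8 = 0·-135 + -3·-108 = 324

0,-3 ; 324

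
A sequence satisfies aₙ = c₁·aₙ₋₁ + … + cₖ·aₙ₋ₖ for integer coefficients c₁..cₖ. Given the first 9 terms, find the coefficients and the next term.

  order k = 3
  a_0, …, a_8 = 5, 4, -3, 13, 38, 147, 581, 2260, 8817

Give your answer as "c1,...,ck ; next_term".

  a_3 = 3·-3 + 3·4 + 2·5 = 13
  a_4 = 3·13 + 3·-3 + 2·4 = 38
  a_5 = 3·38 + 3·13 + 2·-3 = 147
  a_6 = 3·147 + 3·38 + 2·13 = 581
  a_7 = 3·581 + 3·147 + 2·38 = 2260
  a_8 = 3·2260 + 3·581 + 2·147 = 8817
  a_9 = 3·8817 + 3·2260 + 2·581 = 34393

3,3,2 ; 34393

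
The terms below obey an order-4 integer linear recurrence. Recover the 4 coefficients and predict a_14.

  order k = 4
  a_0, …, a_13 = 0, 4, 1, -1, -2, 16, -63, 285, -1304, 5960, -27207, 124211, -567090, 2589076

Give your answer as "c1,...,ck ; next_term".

-4,2,-2,3 ; -11820527

  a_4 = -4·-1 + 2·1 + -2·4 + 3·0 = -2
  a_5 = -4·-2 + 2·-1 + -2·1 + 3·4 = 16
  a_6 = -4·16 + 2·-2 + -2·-1 + 3·1 = -63
  a_7 = -4·-63 + 2·16 + -2·-2 + 3·-1 = 285
  a_8 = -4·285 + 2·-63 + -2·16 + 3·-2 = -1304
  a_9 = -4·-1304 + 2·285 + -2·-63 + 3·16 = 5960
  a_10 = -4·5960 + 2·-1304 + -2·285 + 3·-63 = -27207
  a_11 = -4·-27207 + 2·5960 + -2·-1304 + 3·285 = 124211
  a_12 = -4·124211 + 2·-27207 + -2·5960 + 3·-1304 = -567090
  a_13 = -4·-567090 + 2·124211 + -2·-27207 + 3·5960 = 2589076
  a_14 = -4·2589076 + 2·-567090 + -2·124211 + 3·-27207 = -11820527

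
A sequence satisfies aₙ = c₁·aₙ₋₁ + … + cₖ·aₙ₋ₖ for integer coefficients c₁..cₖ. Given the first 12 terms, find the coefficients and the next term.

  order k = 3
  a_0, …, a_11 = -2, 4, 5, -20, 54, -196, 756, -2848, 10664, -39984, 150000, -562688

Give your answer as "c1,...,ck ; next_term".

-4,-2,-4 ; 2110688

  a_3 = -4·5 + -2·4 + -4·-2 = -20
  a_4 = -4·-20 + -2·5 + -4·4 = 54
  a_5 = -4·54 + -2·-20 + -4·5 = -196
  a_6 = -4·-196 + -2·54 + -4·-20 = 756
  a_7 = -4·756 + -2·-196 + -4·54 = -2848
  a_8 = -4·-2848 + -2·756 + -4·-196 = 10664
  a_9 = -4·10664 + -2·-2848 + -4·756 = -39984
  a_10 = -4·-39984 + -2·10664 + -4·-2848 = 150000
  a_11 = -4·150000 + -2·-39984 + -4·10664 = -562688
  a_12 = -4·-562688 + -2·150000 + -4·-39984 = 2110688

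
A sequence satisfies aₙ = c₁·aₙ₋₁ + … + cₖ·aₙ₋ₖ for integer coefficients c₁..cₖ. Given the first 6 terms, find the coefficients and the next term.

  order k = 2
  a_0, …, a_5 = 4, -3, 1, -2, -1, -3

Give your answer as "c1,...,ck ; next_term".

  a_2 = 1·-3 + 1·4 = 1
  a_3 = 1·1 + 1·-3 = -2
  a_4 = 1·-2 + 1·1 = -1
  a_5 = 1·-1 + 1·-2 = -3
  a_6 = 1·-3 + 1·-1 = -4

1,1 ; -4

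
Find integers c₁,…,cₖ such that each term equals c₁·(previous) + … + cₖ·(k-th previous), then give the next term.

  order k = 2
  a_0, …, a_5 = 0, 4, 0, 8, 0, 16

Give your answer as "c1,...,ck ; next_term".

  a_2 = 0·4 + 2·0 = 0
  a_3 = 0·0 + 2·4 = 8
  a_4 = 0·8 + 2·0 = 0
  a_5 = 0·0 + 2·8 = 16
  a_6 = 0·16 + 2·0 = 0

0,2 ; 0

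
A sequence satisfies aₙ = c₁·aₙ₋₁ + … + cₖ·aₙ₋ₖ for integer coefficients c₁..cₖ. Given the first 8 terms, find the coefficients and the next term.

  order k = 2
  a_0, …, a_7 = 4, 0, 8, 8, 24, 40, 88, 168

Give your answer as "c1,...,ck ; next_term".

1,2 ; 344

  a_2 = 1·0 + 2·4 = 8
  a_3 = 1·8 + 2·0 = 8
  a_4 = 1·8 + 2·8 = 24
  a_5 = 1·24 + 2·8 = 40
  a_6 = 1·40 + 2·24 = 88
  a_7 = 1·88 + 2·40 = 168
  a_8 = 1·168 + 2·88 = 344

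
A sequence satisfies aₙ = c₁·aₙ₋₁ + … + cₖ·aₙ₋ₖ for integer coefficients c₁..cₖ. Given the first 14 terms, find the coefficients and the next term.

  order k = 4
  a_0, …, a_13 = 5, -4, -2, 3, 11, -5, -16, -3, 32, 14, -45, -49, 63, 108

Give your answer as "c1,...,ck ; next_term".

  a_4 = 0·3 + -1·-2 + -1·-4 + 1·5 = 11
  a_5 = 0·11 + -1·3 + -1·-2 + 1·-4 = -5
  a_6 = 0·-5 + -1·11 + -1·3 + 1·-2 = -16
  a_7 = 0·-16 + -1·-5 + -1·11 + 1·3 = -3
  a_8 = 0·-3 + -1·-16 + -1·-5 + 1·11 = 32
  a_9 = 0·32 + -1·-3 + -1·-16 + 1·-5 = 14
  a_10 = 0·14 + -1·32 + -1·-3 + 1·-16 = -45
  a_11 = 0·-45 + -1·14 + -1·32 + 1·-3 = -49
  a_12 = 0·-49 + -1·-45 + -1·14 + 1·32 = 63
  a_13 = 0·63 + -1·-49 + -1·-45 + 1·14 = 108
  a_14 = 0·108 + -1·63 + -1·-49 + 1·-45 = -59

0,-1,-1,1 ; -59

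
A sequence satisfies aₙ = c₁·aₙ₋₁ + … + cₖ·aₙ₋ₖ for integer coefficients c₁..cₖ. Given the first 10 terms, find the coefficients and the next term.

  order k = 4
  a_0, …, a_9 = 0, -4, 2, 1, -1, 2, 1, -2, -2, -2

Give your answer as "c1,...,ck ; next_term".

  a_4 = 1·1 + -1·2 + 0·-4 + -1·0 = -1
  a_5 = 1·-1 + -1·1 + 0·2 + -1·-4 = 2
  a_6 = 1·2 + -1·-1 + 0·1 + -1·2 = 1
  a_7 = 1·1 + -1·2 + 0·-1 + -1·1 = -2
  a_8 = 1·-2 + -1·1 + 0·2 + -1·-1 = -2
  a_9 = 1·-2 + -1·-2 + 0·1 + -1·2 = -2
  a_10 = 1·-2 + -1·-2 + 0·-2 + -1·1 = -1

1,-1,0,-1 ; -1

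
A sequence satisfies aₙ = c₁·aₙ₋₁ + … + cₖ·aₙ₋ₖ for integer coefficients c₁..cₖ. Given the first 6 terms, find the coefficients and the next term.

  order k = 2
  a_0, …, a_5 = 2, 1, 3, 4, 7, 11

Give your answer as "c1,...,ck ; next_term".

1,1 ; 18

  a_2 = 1·1 + 1·2 = 3
  a_3 = 1·3 + 1·1 = 4
  a_4 = 1·4 + 1·3 = 7
  a_5 = 1·7 + 1·4 = 11
  a_6 = 1·11 + 1·7 = 18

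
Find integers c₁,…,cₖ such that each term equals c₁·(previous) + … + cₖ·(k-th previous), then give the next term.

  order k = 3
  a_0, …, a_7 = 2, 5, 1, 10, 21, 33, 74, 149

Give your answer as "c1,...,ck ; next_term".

1,1,2 ; 289

  a_3 = 1·1 + 1·5 + 2·2 = 10
  a_4 = 1·10 + 1·1 + 2·5 = 21
  a_5 = 1·21 + 1·10 + 2·1 = 33
  a_6 = 1·33 + 1·21 + 2·10 = 74
  a_7 = 1·74 + 1·33 + 2·21 = 149
  a_8 = 1·149 + 1·74 + 2·33 = 289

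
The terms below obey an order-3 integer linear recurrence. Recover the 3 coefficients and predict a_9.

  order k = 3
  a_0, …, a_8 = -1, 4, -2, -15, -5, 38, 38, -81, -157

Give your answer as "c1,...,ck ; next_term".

1,-3,1 ; 124

  a_3 = 1·-2 + -3·4 + 1·-1 = -15
  a_4 = 1·-15 + -3·-2 + 1·4 = -5
  a_5 = 1·-5 + -3·-15 + 1·-2 = 38
  a_6 = 1·38 + -3·-5 + 1·-15 = 38
  a_7 = 1·38 + -3·38 + 1·-5 = -81
  a_8 = 1·-81 + -3·38 + 1·38 = -157
  a_9 = 1·-157 + -3·-81 + 1·38 = 124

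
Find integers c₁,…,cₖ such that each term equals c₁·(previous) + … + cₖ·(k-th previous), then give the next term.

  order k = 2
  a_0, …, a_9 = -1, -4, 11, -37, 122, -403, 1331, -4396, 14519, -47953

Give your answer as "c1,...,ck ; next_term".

-3,1 ; 158378

  a_2 = -3·-4 + 1·-1 = 11
  a_3 = -3·11 + 1·-4 = -37
  a_4 = -3·-37 + 1·11 = 122
  a_5 = -3·122 + 1·-37 = -403
  a_6 = -3·-403 + 1·122 = 1331
  a_7 = -3·1331 + 1·-403 = -4396
  a_8 = -3·-4396 + 1·1331 = 14519
  a_9 = -3·14519 + 1·-4396 = -47953
  a_10 = -3·-47953 + 1·14519 = 158378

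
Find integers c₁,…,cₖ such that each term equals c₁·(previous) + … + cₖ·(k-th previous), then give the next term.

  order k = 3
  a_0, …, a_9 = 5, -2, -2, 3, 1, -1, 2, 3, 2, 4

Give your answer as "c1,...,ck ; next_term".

1,0,1 ; 7

  a_3 = 1·-2 + 0·-2 + 1·5 = 3
  a_4 = 1·3 + 0·-2 + 1·-2 = 1
  a_5 = 1·1 + 0·3 + 1·-2 = -1
  a_6 = 1·-1 + 0·1 + 1·3 = 2
  a_7 = 1·2 + 0·-1 + 1·1 = 3
  a_8 = 1·3 + 0·2 + 1·-1 = 2
  a_9 = 1·2 + 0·3 + 1·2 = 4
  a_10 = 1·4 + 0·2 + 1·3 = 7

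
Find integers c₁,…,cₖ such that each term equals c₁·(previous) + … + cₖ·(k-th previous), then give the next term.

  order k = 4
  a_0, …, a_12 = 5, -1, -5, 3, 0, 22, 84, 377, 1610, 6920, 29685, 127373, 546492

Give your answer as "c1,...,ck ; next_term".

  a_4 = 4·3 + 2·-5 + -3·-1 + -1·5 = 0
  a_5 = 4·0 + 2·3 + -3·-5 + -1·-1 = 22
  a_6 = 4·22 + 2·0 + -3·3 + -1·-5 = 84
  a_7 = 4·84 + 2·22 + -3·0 + -1·3 = 377
  a_8 = 4·377 + 2·84 + -3·22 + -1·0 = 1610
  a_9 = 4·1610 + 2·377 + -3·84 + -1·22 = 6920
  a_10 = 4·6920 + 2·1610 + -3·377 + -1·84 = 29685
  a_11 = 4·29685 + 2·6920 + -3·1610 + -1·377 = 127373
  a_12 = 4·127373 + 2·29685 + -3·6920 + -1·1610 = 546492
  a_13 = 4·546492 + 2·127373 + -3·29685 + -1·6920 = 2344739

4,2,-3,-1 ; 2344739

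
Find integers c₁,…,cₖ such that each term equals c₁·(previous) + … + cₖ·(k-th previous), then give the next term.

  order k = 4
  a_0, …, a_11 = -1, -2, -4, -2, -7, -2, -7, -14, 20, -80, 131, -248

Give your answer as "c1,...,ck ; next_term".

  a_4 = -2·-2 + 1·-4 + 4·-2 + -1·-1 = -7
  a_5 = -2·-7 + 1·-2 + 4·-4 + -1·-2 = -2
  a_6 = -2·-2 + 1·-7 + 4·-2 + -1·-4 = -7
  a_7 = -2·-7 + 1·-2 + 4·-7 + -1·-2 = -14
  a_8 = -2·-14 + 1·-7 + 4·-2 + -1·-7 = 20
  a_9 = -2·20 + 1·-14 + 4·-7 + -1·-2 = -80
  a_10 = -2·-80 + 1·20 + 4·-14 + -1·-7 = 131
  a_11 = -2·131 + 1·-80 + 4·20 + -1·-14 = -248
  a_12 = -2·-248 + 1·131 + 4·-80 + -1·20 = 287

-2,1,4,-1 ; 287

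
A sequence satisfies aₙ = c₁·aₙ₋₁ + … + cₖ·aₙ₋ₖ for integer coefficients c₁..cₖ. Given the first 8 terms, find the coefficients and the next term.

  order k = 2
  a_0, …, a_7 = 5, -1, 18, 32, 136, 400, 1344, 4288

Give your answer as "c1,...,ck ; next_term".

  a_2 = 2·-1 + 4·5 = 18
  a_3 = 2·18 + 4·-1 = 32
  a_4 = 2·32 + 4·18 = 136
  a_5 = 2·136 + 4·32 = 400
  a_6 = 2·400 + 4·136 = 1344
  a_7 = 2·1344 + 4·400 = 4288
  a_8 = 2·4288 + 4·1344 = 13952

2,4 ; 13952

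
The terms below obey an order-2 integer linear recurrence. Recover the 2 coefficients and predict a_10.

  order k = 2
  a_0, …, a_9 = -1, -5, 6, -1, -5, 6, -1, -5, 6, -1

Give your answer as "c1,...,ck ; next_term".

-1,-1 ; -5

  a_2 = -1·-5 + -1·-1 = 6
  a_3 = -1·6 + -1·-5 = -1
  a_4 = -1·-1 + -1·6 = -5
  a_5 = -1·-5 + -1·-1 = 6
  a_6 = -1·6 + -1·-5 = -1
  a_7 = -1·-1 + -1·6 = -5
  a_8 = -1·-5 + -1·-1 = 6
  a_9 = -1·6 + -1·-5 = -1
  a_10 = -1·-1 + -1·6 = -5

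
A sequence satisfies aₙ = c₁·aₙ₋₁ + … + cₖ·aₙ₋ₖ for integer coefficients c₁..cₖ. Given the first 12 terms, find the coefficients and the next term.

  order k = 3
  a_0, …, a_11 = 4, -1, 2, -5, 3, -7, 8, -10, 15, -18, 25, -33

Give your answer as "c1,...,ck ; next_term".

  a_3 = 0·2 + 1·-1 + -1·4 = -5
  a_4 = 0·-5 + 1·2 + -1·-1 = 3
  a_5 = 0·3 + 1·-5 + -1·2 = -7
  a_6 = 0·-7 + 1·3 + -1·-5 = 8
  a_7 = 0·8 + 1·-7 + -1·3 = -10
  a_8 = 0·-10 + 1·8 + -1·-7 = 15
  a_9 = 0·15 + 1·-10 + -1·8 = -18
  a_10 = 0·-18 + 1·15 + -1·-10 = 25
  a_11 = 0·25 + 1·-18 + -1·15 = -33
  a_12 = 0·-33 + 1·25 + -1·-18 = 43

0,1,-1 ; 43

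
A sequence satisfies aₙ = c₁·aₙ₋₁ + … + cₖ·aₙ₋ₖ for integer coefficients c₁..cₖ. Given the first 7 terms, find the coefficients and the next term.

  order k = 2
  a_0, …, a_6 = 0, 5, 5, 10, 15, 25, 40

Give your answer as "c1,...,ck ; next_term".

  a_2 = 1·5 + 1·0 = 5
  a_3 = 1·5 + 1·5 = 10
  a_4 = 1·10 + 1·5 = 15
  a_5 = 1·15 + 1·10 = 25
  a_6 = 1·25 + 1·15 = 40
  a_7 = 1·40 + 1·25 = 65

1,1 ; 65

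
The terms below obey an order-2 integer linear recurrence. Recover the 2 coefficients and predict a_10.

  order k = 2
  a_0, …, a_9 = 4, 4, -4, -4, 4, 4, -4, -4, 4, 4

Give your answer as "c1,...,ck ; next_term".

0,-1 ; -4

  a_2 = 0·4 + -1·4 = -4
  a_3 = 0·-4 + -1·4 = -4
  a_4 = 0·-4 + -1·-4 = 4
  a_5 = 0·4 + -1·-4 = 4
  a_6 = 0·4 + -1·4 = -4
  a_7 = 0·-4 + -1·4 = -4
  a_8 = 0·-4 + -1·-4 = 4
  a_9 = 0·4 + -1·-4 = 4
  a_10 = 0·4 + -1·4 = -4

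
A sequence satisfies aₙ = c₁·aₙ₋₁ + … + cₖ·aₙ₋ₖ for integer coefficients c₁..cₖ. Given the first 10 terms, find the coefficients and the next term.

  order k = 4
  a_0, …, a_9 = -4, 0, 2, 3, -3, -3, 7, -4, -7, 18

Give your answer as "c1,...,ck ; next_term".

  a_4 = -1·3 + -2·2 + 0·0 + -1·-4 = -3
  a_5 = -1·-3 + -2·3 + 0·2 + -1·0 = -3
  a_6 = -1·-3 + -2·-3 + 0·3 + -1·2 = 7
  a_7 = -1·7 + -2·-3 + 0·-3 + -1·3 = -4
  a_8 = -1·-4 + -2·7 + 0·-3 + -1·-3 = -7
  a_9 = -1·-7 + -2·-4 + 0·7 + -1·-3 = 18
  a_10 = -1·18 + -2·-7 + 0·-4 + -1·7 = -11

-1,-2,0,-1 ; -11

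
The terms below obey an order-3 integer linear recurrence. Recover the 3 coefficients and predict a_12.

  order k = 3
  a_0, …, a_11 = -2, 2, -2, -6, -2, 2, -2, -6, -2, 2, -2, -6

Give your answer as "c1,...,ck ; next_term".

1,-1,1 ; -2

  a_3 = 1·-2 + -1·2 + 1·-2 = -6
  a_4 = 1·-6 + -1·-2 + 1·2 = -2
  a_5 = 1·-2 + -1·-6 + 1·-2 = 2
  a_6 = 1·2 + -1·-2 + 1·-6 = -2
  a_7 = 1·-2 + -1·2 + 1·-2 = -6
  a_8 = 1·-6 + -1·-2 + 1·2 = -2
  a_9 = 1·-2 + -1·-6 + 1·-2 = 2
  a_10 = 1·2 + -1·-2 + 1·-6 = -2
  a_11 = 1·-2 + -1·2 + 1·-2 = -6
  a_12 = 1·-6 + -1·-2 + 1·2 = -2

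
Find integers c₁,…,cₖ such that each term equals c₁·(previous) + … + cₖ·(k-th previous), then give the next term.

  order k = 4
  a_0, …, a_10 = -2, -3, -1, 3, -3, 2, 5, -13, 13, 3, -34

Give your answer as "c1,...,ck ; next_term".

-1,-1,1,-1 ; 57

  a_4 = -1·3 + -1·-1 + 1·-3 + -1·-2 = -3
  a_5 = -1·-3 + -1·3 + 1·-1 + -1·-3 = 2
  a_6 = -1·2 + -1·-3 + 1·3 + -1·-1 = 5
  a_7 = -1·5 + -1·2 + 1·-3 + -1·3 = -13
  a_8 = -1·-13 + -1·5 + 1·2 + -1·-3 = 13
  a_9 = -1·13 + -1·-13 + 1·5 + -1·2 = 3
  a_10 = -1·3 + -1·13 + 1·-13 + -1·5 = -34
  a_11 = -1·-34 + -1·3 + 1·13 + -1·-13 = 57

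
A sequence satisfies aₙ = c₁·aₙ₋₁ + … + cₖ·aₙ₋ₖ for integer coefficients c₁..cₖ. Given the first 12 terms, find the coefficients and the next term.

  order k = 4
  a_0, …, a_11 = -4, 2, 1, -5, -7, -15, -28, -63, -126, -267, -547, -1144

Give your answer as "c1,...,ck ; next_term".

  a_4 = 1·-5 + 2·1 + 0·2 + 1·-4 = -7
  a_5 = 1·-7 + 2·-5 + 0·1 + 1·2 = -15
  a_6 = 1·-15 + 2·-7 + 0·-5 + 1·1 = -28
  a_7 = 1·-28 + 2·-15 + 0·-7 + 1·-5 = -63
  a_8 = 1·-63 + 2·-28 + 0·-15 + 1·-7 = -126
  a_9 = 1·-126 + 2·-63 + 0·-28 + 1·-15 = -267
  a_10 = 1·-267 + 2·-126 + 0·-63 + 1·-28 = -547
  a_11 = 1·-547 + 2·-267 + 0·-126 + 1·-63 = -1144
  a_12 = 1·-1144 + 2·-547 + 0·-267 + 1·-126 = -2364

1,2,0,1 ; -2364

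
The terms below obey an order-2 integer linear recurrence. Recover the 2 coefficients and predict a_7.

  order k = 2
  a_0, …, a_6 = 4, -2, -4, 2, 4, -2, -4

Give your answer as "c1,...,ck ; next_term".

0,-1 ; 2

  a_2 = 0·-2 + -1·4 = -4
  a_3 = 0·-4 + -1·-2 = 2
  a_4 = 0·2 + -1·-4 = 4
  a_5 = 0·4 + -1·2 = -2
  a_6 = 0·-2 + -1·4 = -4
  a_7 = 0·-4 + -1·-2 = 2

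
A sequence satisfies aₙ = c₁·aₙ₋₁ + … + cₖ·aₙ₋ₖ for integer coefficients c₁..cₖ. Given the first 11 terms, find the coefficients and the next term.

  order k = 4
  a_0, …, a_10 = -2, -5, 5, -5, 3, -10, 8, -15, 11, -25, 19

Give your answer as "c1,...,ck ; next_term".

0,1,0,1 ; -40

  a_4 = 0·-5 + 1·5 + 0·-5 + 1·-2 = 3
  a_5 = 0·3 + 1·-5 + 0·5 + 1·-5 = -10
  a_6 = 0·-10 + 1·3 + 0·-5 + 1·5 = 8
  a_7 = 0·8 + 1·-10 + 0·3 + 1·-5 = -15
  a_8 = 0·-15 + 1·8 + 0·-10 + 1·3 = 11
  a_9 = 0·11 + 1·-15 + 0·8 + 1·-10 = -25
  a_10 = 0·-25 + 1·11 + 0·-15 + 1·8 = 19
  a_11 = 0·19 + 1·-25 + 0·11 + 1·-15 = -40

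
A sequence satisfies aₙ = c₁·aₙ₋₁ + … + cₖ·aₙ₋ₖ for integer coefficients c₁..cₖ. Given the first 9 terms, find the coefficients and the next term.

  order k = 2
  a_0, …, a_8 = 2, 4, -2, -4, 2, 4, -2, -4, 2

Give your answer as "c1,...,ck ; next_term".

  a_2 = 0·4 + -1·2 = -2
  a_3 = 0·-2 + -1·4 = -4
  a_4 = 0·-4 + -1·-2 = 2
  a_5 = 0·2 + -1·-4 = 4
  a_6 = 0·4 + -1·2 = -2
  a_7 = 0·-2 + -1·4 = -4
  a_8 = 0·-4 + -1·-2 = 2
  a_9 = 0·2 + -1·-4 = 4

0,-1 ; 4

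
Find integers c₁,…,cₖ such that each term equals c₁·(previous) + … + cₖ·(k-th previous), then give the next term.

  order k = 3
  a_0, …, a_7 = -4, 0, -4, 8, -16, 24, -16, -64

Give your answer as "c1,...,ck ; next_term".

-4,-4,2 ; 368

  a_3 = -4·-4 + -4·0 + 2·-4 = 8
  a_4 = -4·8 + -4·-4 + 2·0 = -16
  a_5 = -4·-16 + -4·8 + 2·-4 = 24
  a_6 = -4·24 + -4·-16 + 2·8 = -16
  a_7 = -4·-16 + -4·24 + 2·-16 = -64
  a_8 = -4·-64 + -4·-16 + 2·24 = 368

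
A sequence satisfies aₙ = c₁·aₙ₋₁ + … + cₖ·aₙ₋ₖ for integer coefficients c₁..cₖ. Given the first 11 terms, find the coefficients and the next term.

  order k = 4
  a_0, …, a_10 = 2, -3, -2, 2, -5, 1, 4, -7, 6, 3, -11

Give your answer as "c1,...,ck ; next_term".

0,0,1,-1 ; 13

  a_4 = 0·2 + 0·-2 + 1·-3 + -1·2 = -5
  a_5 = 0·-5 + 0·2 + 1·-2 + -1·-3 = 1
  a_6 = 0·1 + 0·-5 + 1·2 + -1·-2 = 4
  a_7 = 0·4 + 0·1 + 1·-5 + -1·2 = -7
  a_8 = 0·-7 + 0·4 + 1·1 + -1·-5 = 6
  a_9 = 0·6 + 0·-7 + 1·4 + -1·1 = 3
  a_10 = 0·3 + 0·6 + 1·-7 + -1·4 = -11
  a_11 = 0·-11 + 0·3 + 1·6 + -1·-7 = 13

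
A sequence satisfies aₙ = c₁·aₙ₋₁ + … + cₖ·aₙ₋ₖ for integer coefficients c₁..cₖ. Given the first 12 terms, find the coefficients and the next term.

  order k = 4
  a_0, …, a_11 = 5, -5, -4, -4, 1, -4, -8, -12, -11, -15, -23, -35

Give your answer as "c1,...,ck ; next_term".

  a_4 = 1·-4 + 0·-4 + 0·-5 + 1·5 = 1
  a_5 = 1·1 + 0·-4 + 0·-4 + 1·-5 = -4
  a_6 = 1·-4 + 0·1 + 0·-4 + 1·-4 = -8
  a_7 = 1·-8 + 0·-4 + 0·1 + 1·-4 = -12
  a_8 = 1·-12 + 0·-8 + 0·-4 + 1·1 = -11
  a_9 = 1·-11 + 0·-12 + 0·-8 + 1·-4 = -15
  a_10 = 1·-15 + 0·-11 + 0·-12 + 1·-8 = -23
  a_11 = 1·-23 + 0·-15 + 0·-11 + 1·-12 = -35
  a_12 = 1·-35 + 0·-23 + 0·-15 + 1·-11 = -46

1,0,0,1 ; -46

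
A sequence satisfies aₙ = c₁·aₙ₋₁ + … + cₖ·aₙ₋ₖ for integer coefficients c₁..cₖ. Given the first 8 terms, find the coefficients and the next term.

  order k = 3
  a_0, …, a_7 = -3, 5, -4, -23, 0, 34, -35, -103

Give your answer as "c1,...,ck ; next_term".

1,-2,3 ; 69

  a_3 = 1·-4 + -2·5 + 3·-3 = -23
  a_4 = 1·-23 + -2·-4 + 3·5 = 0
  a_5 = 1·0 + -2·-23 + 3·-4 = 34
  a_6 = 1·34 + -2·0 + 3·-23 = -35
  a_7 = 1·-35 + -2·34 + 3·0 = -103
  a_8 = 1·-103 + -2·-35 + 3·34 = 69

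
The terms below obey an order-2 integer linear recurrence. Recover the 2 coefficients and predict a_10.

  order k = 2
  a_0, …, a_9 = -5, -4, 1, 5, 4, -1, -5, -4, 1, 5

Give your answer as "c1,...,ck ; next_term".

1,-1 ; 4

  a_2 = 1·-4 + -1·-5 = 1
  a_3 = 1·1 + -1·-4 = 5
  a_4 = 1·5 + -1·1 = 4
  a_5 = 1·4 + -1·5 = -1
  a_6 = 1·-1 + -1·4 = -5
  a_7 = 1·-5 + -1·-1 = -4
  a_8 = 1·-4 + -1·-5 = 1
  a_9 = 1·1 + -1·-4 = 5
  a_10 = 1·5 + -1·1 = 4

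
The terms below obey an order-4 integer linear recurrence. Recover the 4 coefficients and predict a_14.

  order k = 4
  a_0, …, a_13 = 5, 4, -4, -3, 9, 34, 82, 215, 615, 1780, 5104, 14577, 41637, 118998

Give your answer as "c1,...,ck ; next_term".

3,-1,1,2 ; 340142

  a_4 = 3·-3 + -1·-4 + 1·4 + 2·5 = 9
  a_5 = 3·9 + -1·-3 + 1·-4 + 2·4 = 34
  a_6 = 3·34 + -1·9 + 1·-3 + 2·-4 = 82
  a_7 = 3·82 + -1·34 + 1·9 + 2·-3 = 215
  a_8 = 3·215 + -1·82 + 1·34 + 2·9 = 615
  a_9 = 3·615 + -1·215 + 1·82 + 2·34 = 1780
  a_10 = 3·1780 + -1·615 + 1·215 + 2·82 = 5104
  a_11 = 3·5104 + -1·1780 + 1·615 + 2·215 = 14577
  a_12 = 3·14577 + -1·5104 + 1·1780 + 2·615 = 41637
  a_13 = 3·41637 + -1·14577 + 1·5104 + 2·1780 = 118998
  a_14 = 3·118998 + -1·41637 + 1·14577 + 2·5104 = 340142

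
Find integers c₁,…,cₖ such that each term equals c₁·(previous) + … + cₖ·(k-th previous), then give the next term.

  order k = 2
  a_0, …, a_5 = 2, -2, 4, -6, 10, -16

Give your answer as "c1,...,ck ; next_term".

-1,1 ; 26

  a_2 = -1·-2 + 1·2 = 4
  a_3 = -1·4 + 1·-2 = -6
  a_4 = -1·-6 + 1·4 = 10
  a_5 = -1·10 + 1·-6 = -16
  a_6 = -1·-16 + 1·10 = 26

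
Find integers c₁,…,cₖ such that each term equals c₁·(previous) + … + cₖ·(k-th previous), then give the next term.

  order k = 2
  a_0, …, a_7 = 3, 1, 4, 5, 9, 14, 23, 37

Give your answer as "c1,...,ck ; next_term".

  a_2 = 1·1 + 1·3 = 4
  a_3 = 1·4 + 1·1 = 5
  a_4 = 1·5 + 1·4 = 9
  a_5 = 1·9 + 1·5 = 14
  a_6 = 1·14 + 1·9 = 23
  a_7 = 1·23 + 1·14 = 37
  a_8 = 1·37 + 1·23 = 60

1,1 ; 60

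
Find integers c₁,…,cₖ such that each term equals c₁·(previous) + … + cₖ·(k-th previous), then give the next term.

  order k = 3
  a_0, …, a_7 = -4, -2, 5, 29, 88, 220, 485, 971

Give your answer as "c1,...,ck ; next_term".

3,-1,-3 ; 1768

  a_3 = 3·5 + -1·-2 + -3·-4 = 29
  a_4 = 3·29 + -1·5 + -3·-2 = 88
  a_5 = 3·88 + -1·29 + -3·5 = 220
  a_6 = 3·220 + -1·88 + -3·29 = 485
  a_7 = 3·485 + -1·220 + -3·88 = 971
  a_8 = 3·971 + -1·485 + -3·220 = 1768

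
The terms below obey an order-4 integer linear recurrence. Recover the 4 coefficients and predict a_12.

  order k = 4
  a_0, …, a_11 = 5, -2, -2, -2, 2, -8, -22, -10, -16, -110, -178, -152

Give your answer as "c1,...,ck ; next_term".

1,-1,4,2 ; -446

  a_4 = 1·-2 + -1·-2 + 4·-2 + 2·5 = 2
  a_5 = 1·2 + -1·-2 + 4·-2 + 2·-2 = -8
  a_6 = 1·-8 + -1·2 + 4·-2 + 2·-2 = -22
  a_7 = 1·-22 + -1·-8 + 4·2 + 2·-2 = -10
  a_8 = 1·-10 + -1·-22 + 4·-8 + 2·2 = -16
  a_9 = 1·-16 + -1·-10 + 4·-22 + 2·-8 = -110
  a_10 = 1·-110 + -1·-16 + 4·-10 + 2·-22 = -178
  a_11 = 1·-178 + -1·-110 + 4·-16 + 2·-10 = -152
  a_12 = 1·-152 + -1·-178 + 4·-110 + 2·-16 = -446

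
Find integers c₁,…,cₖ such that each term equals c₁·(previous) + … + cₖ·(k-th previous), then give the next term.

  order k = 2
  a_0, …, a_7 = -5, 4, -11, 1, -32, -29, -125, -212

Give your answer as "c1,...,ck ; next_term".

1,3 ; -587

  a_2 = 1·4 + 3·-5 = -11
  a_3 = 1·-11 + 3·4 = 1
  a_4 = 1·1 + 3·-11 = -32
  a_5 = 1·-32 + 3·1 = -29
  a_6 = 1·-29 + 3·-32 = -125
  a_7 = 1·-125 + 3·-29 = -212
  a_8 = 1·-212 + 3·-125 = -587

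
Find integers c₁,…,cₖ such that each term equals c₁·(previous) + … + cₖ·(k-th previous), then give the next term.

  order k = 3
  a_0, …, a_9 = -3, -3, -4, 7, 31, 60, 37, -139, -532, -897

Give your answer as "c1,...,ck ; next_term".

2,-2,-3 ; -313

  a_3 = 2·-4 + -2·-3 + -3·-3 = 7
  a_4 = 2·7 + -2·-4 + -3·-3 = 31
  a_5 = 2·31 + -2·7 + -3·-4 = 60
  a_6 = 2·60 + -2·31 + -3·7 = 37
  a_7 = 2·37 + -2·60 + -3·31 = -139
  a_8 = 2·-139 + -2·37 + -3·60 = -532
  a_9 = 2·-532 + -2·-139 + -3·37 = -897
  a_10 = 2·-897 + -2·-532 + -3·-139 = -313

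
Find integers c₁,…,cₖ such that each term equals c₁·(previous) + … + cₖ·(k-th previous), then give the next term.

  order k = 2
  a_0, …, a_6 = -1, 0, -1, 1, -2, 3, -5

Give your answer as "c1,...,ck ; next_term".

  a_2 = -1·0 + 1·-1 = -1
  a_3 = -1·-1 + 1·0 = 1
  a_4 = -1·1 + 1·-1 = -2
  a_5 = -1·-2 + 1·1 = 3
  a_6 = -1·3 + 1·-2 = -5
  a_7 = -1·-5 + 1·3 = 8

-1,1 ; 8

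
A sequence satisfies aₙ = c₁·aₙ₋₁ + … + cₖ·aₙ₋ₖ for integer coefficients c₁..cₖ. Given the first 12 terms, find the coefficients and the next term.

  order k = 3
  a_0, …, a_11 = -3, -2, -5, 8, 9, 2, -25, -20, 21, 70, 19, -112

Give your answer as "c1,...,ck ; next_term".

0,-1,-2 ; -159

  a_3 = 0·-5 + -1·-2 + -2·-3 = 8
  a_4 = 0·8 + -1·-5 + -2·-2 = 9
  a_5 = 0·9 + -1·8 + -2·-5 = 2
  a_6 = 0·2 + -1·9 + -2·8 = -25
  a_7 = 0·-25 + -1·2 + -2·9 = -20
  a_8 = 0·-20 + -1·-25 + -2·2 = 21
  a_9 = 0·21 + -1·-20 + -2·-25 = 70
  a_10 = 0·70 + -1·21 + -2·-20 = 19
  a_11 = 0·19 + -1·70 + -2·21 = -112
  a_12 = 0·-112 + -1·19 + -2·70 = -159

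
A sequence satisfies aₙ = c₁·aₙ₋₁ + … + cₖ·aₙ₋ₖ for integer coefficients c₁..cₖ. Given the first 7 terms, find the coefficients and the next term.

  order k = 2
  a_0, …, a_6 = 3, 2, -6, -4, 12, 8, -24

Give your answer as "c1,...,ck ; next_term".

0,-2 ; -16

  a_2 = 0·2 + -2·3 = -6
  a_3 = 0·-6 + -2·2 = -4
  a_4 = 0·-4 + -2·-6 = 12
  a_5 = 0·12 + -2·-4 = 8
  a_6 = 0·8 + -2·12 = -24
  a_7 = 0·-24 + -2·8 = -16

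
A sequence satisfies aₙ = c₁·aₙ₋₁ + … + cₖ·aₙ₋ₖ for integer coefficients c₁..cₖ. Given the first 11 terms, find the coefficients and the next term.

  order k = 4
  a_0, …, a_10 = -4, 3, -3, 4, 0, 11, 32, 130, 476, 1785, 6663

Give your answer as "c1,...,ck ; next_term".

  a_4 = 3·4 + 2·-3 + 2·3 + 3·-4 = 0
  a_5 = 3·0 + 2·4 + 2·-3 + 3·3 = 11
  a_6 = 3·11 + 2·0 + 2·4 + 3·-3 = 32
  a_7 = 3·32 + 2·11 + 2·0 + 3·4 = 130
  a_8 = 3·130 + 2·32 + 2·11 + 3·0 = 476
  a_9 = 3·476 + 2·130 + 2·32 + 3·11 = 1785
  a_10 = 3·1785 + 2·476 + 2·130 + 3·32 = 6663
  a_11 = 3·6663 + 2·1785 + 2·476 + 3·130 = 24901

3,2,2,3 ; 24901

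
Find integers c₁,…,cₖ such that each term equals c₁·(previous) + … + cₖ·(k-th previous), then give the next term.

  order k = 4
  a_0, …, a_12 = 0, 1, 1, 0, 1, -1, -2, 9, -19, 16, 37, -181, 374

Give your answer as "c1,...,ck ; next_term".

  a_4 = -2·0 + -2·1 + 3·1 + -2·0 = 1
  a_5 = -2·1 + -2·0 + 3·1 + -2·1 = -1
  a_6 = -2·-1 + -2·1 + 3·0 + -2·1 = -2
  a_7 = -2·-2 + -2·-1 + 3·1 + -2·0 = 9
  a_8 = -2·9 + -2·-2 + 3·-1 + -2·1 = -19
  a_9 = -2·-19 + -2·9 + 3·-2 + -2·-1 = 16
  a_10 = -2·16 + -2·-19 + 3·9 + -2·-2 = 37
  a_11 = -2·37 + -2·16 + 3·-19 + -2·9 = -181
  a_12 = -2·-181 + -2·37 + 3·16 + -2·-19 = 374
  a_13 = -2·374 + -2·-181 + 3·37 + -2·16 = -307

-2,-2,3,-2 ; -307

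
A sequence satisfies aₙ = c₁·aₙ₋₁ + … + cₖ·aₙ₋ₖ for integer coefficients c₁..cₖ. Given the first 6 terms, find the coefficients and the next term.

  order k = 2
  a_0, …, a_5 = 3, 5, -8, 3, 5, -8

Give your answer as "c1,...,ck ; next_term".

  a_2 = -1·5 + -1·3 = -8
  a_3 = -1·-8 + -1·5 = 3
  a_4 = -1·3 + -1·-8 = 5
  a_5 = -1·5 + -1·3 = -8
  a_6 = -1·-8 + -1·5 = 3

-1,-1 ; 3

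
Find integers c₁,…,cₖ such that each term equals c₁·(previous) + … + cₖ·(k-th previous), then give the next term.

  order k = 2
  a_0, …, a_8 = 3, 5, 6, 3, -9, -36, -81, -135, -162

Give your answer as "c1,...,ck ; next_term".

3,-3 ; -81

  a_2 = 3·5 + -3·3 = 6
  a_3 = 3·6 + -3·5 = 3
  a_4 = 3·3 + -3·6 = -9
  a_5 = 3·-9 + -3·3 = -36
  a_6 = 3·-36 + -3·-9 = -81
  a_7 = 3·-81 + -3·-36 = -135
  a_8 = 3·-135 + -3·-81 = -162
  a_9 = 3·-162 + -3·-135 = -81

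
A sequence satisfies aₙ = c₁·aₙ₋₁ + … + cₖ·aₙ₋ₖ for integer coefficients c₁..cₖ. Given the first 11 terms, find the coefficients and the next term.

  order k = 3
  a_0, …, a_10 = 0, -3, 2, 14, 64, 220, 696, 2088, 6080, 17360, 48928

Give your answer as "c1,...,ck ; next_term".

4,-2,-4 ; 136672

  a_3 = 4·2 + -2·-3 + -4·0 = 14
  a_4 = 4·14 + -2·2 + -4·-3 = 64
  a_5 = 4·64 + -2·14 + -4·2 = 220
  a_6 = 4·220 + -2·64 + -4·14 = 696
  a_7 = 4·696 + -2·220 + -4·64 = 2088
  a_8 = 4·2088 + -2·696 + -4·220 = 6080
  a_9 = 4·6080 + -2·2088 + -4·696 = 17360
  a_10 = 4·17360 + -2·6080 + -4·2088 = 48928
  a_11 = 4·48928 + -2·17360 + -4·6080 = 136672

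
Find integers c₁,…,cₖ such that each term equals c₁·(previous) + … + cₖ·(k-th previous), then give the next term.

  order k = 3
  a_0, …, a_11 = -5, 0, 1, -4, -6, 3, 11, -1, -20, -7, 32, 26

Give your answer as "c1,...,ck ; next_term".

1,-2,1 ; -45

  a_3 = 1·1 + -2·0 + 1·-5 = -4
  a_4 = 1·-4 + -2·1 + 1·0 = -6
  a_5 = 1·-6 + -2·-4 + 1·1 = 3
  a_6 = 1·3 + -2·-6 + 1·-4 = 11
  a_7 = 1·11 + -2·3 + 1·-6 = -1
  a_8 = 1·-1 + -2·11 + 1·3 = -20
  a_9 = 1·-20 + -2·-1 + 1·11 = -7
  a_10 = 1·-7 + -2·-20 + 1·-1 = 32
  a_11 = 1·32 + -2·-7 + 1·-20 = 26
  a_12 = 1·26 + -2·32 + 1·-7 = -45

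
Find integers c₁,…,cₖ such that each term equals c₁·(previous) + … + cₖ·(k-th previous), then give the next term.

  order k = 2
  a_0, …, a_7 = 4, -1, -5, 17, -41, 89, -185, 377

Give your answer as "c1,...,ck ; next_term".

  a_2 = -3·-1 + -2·4 = -5
  a_3 = -3·-5 + -2·-1 = 17
  a_4 = -3·17 + -2·-5 = -41
  a_5 = -3·-41 + -2·17 = 89
  a_6 = -3·89 + -2·-41 = -185
  a_7 = -3·-185 + -2·89 = 377
  a_8 = -3·377 + -2·-185 = -761

-3,-2 ; -761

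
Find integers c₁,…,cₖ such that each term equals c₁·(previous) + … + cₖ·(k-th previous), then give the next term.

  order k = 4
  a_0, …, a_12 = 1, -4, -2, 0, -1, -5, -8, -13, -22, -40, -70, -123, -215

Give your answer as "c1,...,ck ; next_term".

  a_4 = 1·0 + 1·-2 + 0·-4 + 1·1 = -1
  a_5 = 1·-1 + 1·0 + 0·-2 + 1·-4 = -5
  a_6 = 1·-5 + 1·-1 + 0·0 + 1·-2 = -8
  a_7 = 1·-8 + 1·-5 + 0·-1 + 1·0 = -13
  a_8 = 1·-13 + 1·-8 + 0·-5 + 1·-1 = -22
  a_9 = 1·-22 + 1·-13 + 0·-8 + 1·-5 = -40
  a_10 = 1·-40 + 1·-22 + 0·-13 + 1·-8 = -70
  a_11 = 1·-70 + 1·-40 + 0·-22 + 1·-13 = -123
  a_12 = 1·-123 + 1·-70 + 0·-40 + 1·-22 = -215
  a_13 = 1·-215 + 1·-123 + 0·-70 + 1·-40 = -378

1,1,0,1 ; -378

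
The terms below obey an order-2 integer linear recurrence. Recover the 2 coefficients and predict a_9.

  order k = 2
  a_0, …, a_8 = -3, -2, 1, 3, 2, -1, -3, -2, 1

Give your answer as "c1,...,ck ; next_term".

  a_2 = 1·-2 + -1·-3 = 1
  a_3 = 1·1 + -1·-2 = 3
  a_4 = 1·3 + -1·1 = 2
  a_5 = 1·2 + -1·3 = -1
  a_6 = 1·-1 + -1·2 = -3
  a_7 = 1·-3 + -1·-1 = -2
  a_8 = 1·-2 + -1·-3 = 1
  a_9 = 1·1 + -1·-2 = 3

1,-1 ; 3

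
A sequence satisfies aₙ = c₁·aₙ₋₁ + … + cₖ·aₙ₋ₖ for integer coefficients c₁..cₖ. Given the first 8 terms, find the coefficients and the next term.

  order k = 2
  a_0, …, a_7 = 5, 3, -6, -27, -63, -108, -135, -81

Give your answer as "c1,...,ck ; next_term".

3,-3 ; 162

  a_2 = 3·3 + -3·5 = -6
  a_3 = 3·-6 + -3·3 = -27
  a_4 = 3·-27 + -3·-6 = -63
  a_5 = 3·-63 + -3·-27 = -108
  a_6 = 3·-108 + -3·-63 = -135
  a_7 = 3·-135 + -3·-108 = -81
  a_8 = 3·-81 + -3·-135 = 162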